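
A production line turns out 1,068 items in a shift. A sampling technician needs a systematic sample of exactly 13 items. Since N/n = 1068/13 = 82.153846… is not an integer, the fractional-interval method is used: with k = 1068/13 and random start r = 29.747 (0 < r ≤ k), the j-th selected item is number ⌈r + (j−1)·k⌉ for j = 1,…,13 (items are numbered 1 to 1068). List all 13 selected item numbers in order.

j=1: r + 0k = 29.747 → ⌈·⌉ = 30
j=2: r + 1k = 111.900846… → ⌈·⌉ = 112
j=3: r + 2k = 194.054692… → ⌈·⌉ = 195
j=4: r + 3k = 276.208538… → ⌈·⌉ = 277
j=5: r + 4k = 358.362384… → ⌈·⌉ = 359
j=6: r + 5k = 440.516230… → ⌈·⌉ = 441
j=7: r + 6k = 522.670076… → ⌈·⌉ = 523
j=8: r + 7k = 604.823923… → ⌈·⌉ = 605
j=9: r + 8k = 686.977769… → ⌈·⌉ = 687
j=10: r + 9k = 769.131615… → ⌈·⌉ = 770
j=11: r + 10k = 851.285461… → ⌈·⌉ = 852
j=12: r + 11k = 933.439307… → ⌈·⌉ = 934
j=13: r + 12k = 1015.593153… → ⌈·⌉ = 1016

30, 112, 195, 277, 359, 441, 523, 605, 687, 770, 852, 934, 1016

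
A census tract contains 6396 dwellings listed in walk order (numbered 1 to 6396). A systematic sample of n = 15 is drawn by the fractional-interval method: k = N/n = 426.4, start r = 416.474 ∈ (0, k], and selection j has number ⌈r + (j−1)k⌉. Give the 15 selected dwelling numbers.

417, 843, 1270, 1696, 2123, 2549, 2975, 3402, 3828, 4255, 4681, 5107, 5534, 5960, 6387

j=1: r + 0k = 416.474 → ⌈·⌉ = 417
j=2: r + 1k = 842.874 → ⌈·⌉ = 843
j=3: r + 2k = 1269.274 → ⌈·⌉ = 1270
j=4: r + 3k = 1695.674 → ⌈·⌉ = 1696
j=5: r + 4k = 2122.074 → ⌈·⌉ = 2123
j=6: r + 5k = 2548.474 → ⌈·⌉ = 2549
j=7: r + 6k = 2974.874 → ⌈·⌉ = 2975
j=8: r + 7k = 3401.274 → ⌈·⌉ = 3402
j=9: r + 8k = 3827.674 → ⌈·⌉ = 3828
j=10: r + 9k = 4254.074 → ⌈·⌉ = 4255
j=11: r + 10k = 4680.474 → ⌈·⌉ = 4681
j=12: r + 11k = 5106.874 → ⌈·⌉ = 5107
j=13: r + 12k = 5533.274 → ⌈·⌉ = 5534
j=14: r + 13k = 5959.674 → ⌈·⌉ = 5960
j=15: r + 14k = 6386.074 → ⌈·⌉ = 6387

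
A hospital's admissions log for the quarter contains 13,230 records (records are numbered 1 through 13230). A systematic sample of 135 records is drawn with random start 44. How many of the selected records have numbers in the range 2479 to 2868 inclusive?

4

k = 13230/135 = 98
First selection ≥ 2479: 44 + ⌈(2479−44)/98⌉·98 = 44 + 25×98 = 2494
Last selection ≤ 2868: 44 + ⌊(2868−44)/98⌋·98 = 44 + 28×98 = 2788
Count = 28 − 25 + 1 = 4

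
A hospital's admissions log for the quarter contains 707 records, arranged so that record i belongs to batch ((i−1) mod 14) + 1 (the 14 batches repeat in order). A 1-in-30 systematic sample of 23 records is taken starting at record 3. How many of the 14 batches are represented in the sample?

Consecutive selections differ by k = 30, so their batch numbers differ by 30 mod 14 = 2.
gcd(30, 14) = 2, so the sample visits 14/2 = 7 distinct residues mod 14.
Start 3 is batch 3; the batches hit are 1, 3, 5, 7, 9, 11, 13.

7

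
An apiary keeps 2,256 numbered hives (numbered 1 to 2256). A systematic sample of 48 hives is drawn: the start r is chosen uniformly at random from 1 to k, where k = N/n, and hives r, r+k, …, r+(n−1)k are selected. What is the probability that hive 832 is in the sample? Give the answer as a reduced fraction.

k = 2256/48 = 47.
Hive 832 is selected iff r ≡ 832 (mod 47); exactly one such r in {1,…,47}.
Inclusion probability = 1/47.

1/47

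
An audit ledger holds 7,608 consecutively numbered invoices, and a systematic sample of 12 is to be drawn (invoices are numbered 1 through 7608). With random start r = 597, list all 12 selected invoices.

597, 1231, 1865, 2499, 3133, 3767, 4401, 5035, 5669, 6303, 6937, 7571

k = N/n = 7608/12 = 634
invoice 1: 597
invoice 2: 597 + 634 = 1231
invoice 3: 1231 + 634 = 1865
invoice 4: 1865 + 634 = 2499
invoice 5: 2499 + 634 = 3133
invoice 6: 3133 + 634 = 3767
invoice 7: 3767 + 634 = 4401
invoice 8: 4401 + 634 = 5035
invoice 9: 5035 + 634 = 5669
invoice 10: 5669 + 634 = 6303
invoice 11: 6303 + 634 = 6937
invoice 12: 6937 + 634 = 7571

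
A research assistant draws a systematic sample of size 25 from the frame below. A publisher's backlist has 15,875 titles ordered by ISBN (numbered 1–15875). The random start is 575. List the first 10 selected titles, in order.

k = N/n = 15875/25 = 635
title 1: 575
title 2: 575 + 635 = 1210
title 3: 1210 + 635 = 1845
title 4: 1845 + 635 = 2480
title 5: 2480 + 635 = 3115
title 6: 3115 + 635 = 3750
title 7: 3750 + 635 = 4385
title 8: 4385 + 635 = 5020
title 9: 5020 + 635 = 5655
title 10: 5655 + 635 = 6290

575, 1210, 1845, 2480, 3115, 3750, 4385, 5020, 5655, 6290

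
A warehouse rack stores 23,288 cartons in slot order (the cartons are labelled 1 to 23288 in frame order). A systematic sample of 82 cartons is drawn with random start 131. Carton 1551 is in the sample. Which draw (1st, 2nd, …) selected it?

6

k = 23288/82 = 284
position = (1551 − 131)/284 + 1 = 1420/284 + 1 = 5 + 1 = 6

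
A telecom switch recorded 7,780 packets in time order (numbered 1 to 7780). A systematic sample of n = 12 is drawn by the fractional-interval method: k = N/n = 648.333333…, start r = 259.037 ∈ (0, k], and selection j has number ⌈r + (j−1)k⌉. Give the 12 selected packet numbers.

j=1: r + 0k = 259.037 → ⌈·⌉ = 260
j=2: r + 1k = 907.370333… → ⌈·⌉ = 908
j=3: r + 2k = 1555.703666… → ⌈·⌉ = 1556
j=4: r + 3k = 2204.037 → ⌈·⌉ = 2205
j=5: r + 4k = 2852.370333… → ⌈·⌉ = 2853
j=6: r + 5k = 3500.703666… → ⌈·⌉ = 3501
j=7: r + 6k = 4149.037 → ⌈·⌉ = 4150
j=8: r + 7k = 4797.370333… → ⌈·⌉ = 4798
j=9: r + 8k = 5445.703666… → ⌈·⌉ = 5446
j=10: r + 9k = 6094.037 → ⌈·⌉ = 6095
j=11: r + 10k = 6742.370333… → ⌈·⌉ = 6743
j=12: r + 11k = 7390.703666… → ⌈·⌉ = 7391

260, 908, 1556, 2205, 2853, 3501, 4150, 4798, 5446, 6095, 6743, 7391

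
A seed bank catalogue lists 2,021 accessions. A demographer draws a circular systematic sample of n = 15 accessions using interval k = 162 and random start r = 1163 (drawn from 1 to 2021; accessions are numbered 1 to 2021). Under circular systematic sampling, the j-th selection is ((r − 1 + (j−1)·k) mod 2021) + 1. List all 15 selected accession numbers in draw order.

Selection 1: 1163
Selection 2: 1163 + 162 = 1325
Selection 3: 1325 + 162 = 1487
Selection 4: 1487 + 162 = 1649
Selection 5: 1649 + 162 = 1811
Selection 6: 1811 + 162 = 1973
Selection 7: 1973 + 162 = 2135 → 2135 − 2021 = 114
Selection 8: 114 + 162 = 276
Selection 9: 276 + 162 = 438
Selection 10: 438 + 162 = 600
Selection 11: 600 + 162 = 762
Selection 12: 762 + 162 = 924
Selection 13: 924 + 162 = 1086
Selection 14: 1086 + 162 = 1248
Selection 15: 1248 + 162 = 1410

1163, 1325, 1487, 1649, 1811, 1973, 114, 276, 438, 600, 762, 924, 1086, 1248, 1410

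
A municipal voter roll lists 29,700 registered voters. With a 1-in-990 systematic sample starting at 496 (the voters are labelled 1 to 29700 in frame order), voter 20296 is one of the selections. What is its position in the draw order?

k = 990
position = (20296 − 496)/990 + 1 = 19800/990 + 1 = 20 + 1 = 21

21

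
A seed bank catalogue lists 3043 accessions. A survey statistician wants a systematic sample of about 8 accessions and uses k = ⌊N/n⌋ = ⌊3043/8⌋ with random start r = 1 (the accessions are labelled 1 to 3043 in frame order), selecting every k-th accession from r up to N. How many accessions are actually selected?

k = ⌊3043/8⌋ = 380
Achieved size = ⌊(3043 − 1)/380⌋ + 1 = ⌊3042/380⌋ + 1 = 8 + 1 = 9
(last selection: 1 + 8×380 = 3041 ≤ 3043; next would be 3421 > 3043)

9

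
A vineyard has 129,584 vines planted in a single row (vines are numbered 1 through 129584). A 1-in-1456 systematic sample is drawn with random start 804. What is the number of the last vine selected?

k = 1456
89th selection = r + (89−1)·k = 804 + 88×1456 = 804 + 128128 = 128932

128932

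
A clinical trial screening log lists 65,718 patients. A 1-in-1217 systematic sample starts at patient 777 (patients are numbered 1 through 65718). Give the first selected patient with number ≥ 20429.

21466

k = 1217
Steps past start: ⌈(20429 − 777)/1217⌉ = ⌈19652/1217⌉ = 17
Selected patient: 777 + 17×1217 = 21466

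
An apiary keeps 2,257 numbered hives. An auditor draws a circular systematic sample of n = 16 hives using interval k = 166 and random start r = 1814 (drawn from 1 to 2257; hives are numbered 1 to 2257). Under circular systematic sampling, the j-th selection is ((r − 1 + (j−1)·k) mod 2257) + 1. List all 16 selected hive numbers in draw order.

Selection 1: 1814
Selection 2: 1814 + 166 = 1980
Selection 3: 1980 + 166 = 2146
Selection 4: 2146 + 166 = 2312 → 2312 − 2257 = 55
Selection 5: 55 + 166 = 221
Selection 6: 221 + 166 = 387
Selection 7: 387 + 166 = 553
Selection 8: 553 + 166 = 719
Selection 9: 719 + 166 = 885
Selection 10: 885 + 166 = 1051
Selection 11: 1051 + 166 = 1217
Selection 12: 1217 + 166 = 1383
Selection 13: 1383 + 166 = 1549
Selection 14: 1549 + 166 = 1715
Selection 15: 1715 + 166 = 1881
Selection 16: 1881 + 166 = 2047

1814, 1980, 2146, 55, 221, 387, 553, 719, 885, 1051, 1217, 1383, 1549, 1715, 1881, 2047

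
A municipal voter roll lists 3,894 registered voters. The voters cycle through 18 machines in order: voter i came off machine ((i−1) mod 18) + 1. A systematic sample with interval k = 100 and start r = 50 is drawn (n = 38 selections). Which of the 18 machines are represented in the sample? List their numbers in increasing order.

Consecutive selections differ by k = 100, so their machine numbers differ by 100 mod 18 = 10.
gcd(100, 18) = 2, so the sample visits 18/2 = 9 distinct residues mod 18.
Start 50 is machine 14; the machines hit are 2, 4, 6, 8, 10, 12, 14, 16, 18.

2, 4, 6, 8, 10, 12, 14, 16, 18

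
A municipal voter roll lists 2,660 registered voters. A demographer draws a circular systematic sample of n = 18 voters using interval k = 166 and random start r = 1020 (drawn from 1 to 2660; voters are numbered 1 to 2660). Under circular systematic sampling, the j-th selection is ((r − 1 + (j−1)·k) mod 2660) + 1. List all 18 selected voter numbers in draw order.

1020, 1186, 1352, 1518, 1684, 1850, 2016, 2182, 2348, 2514, 20, 186, 352, 518, 684, 850, 1016, 1182

Selection 1: 1020
Selection 2: 1020 + 166 = 1186
Selection 3: 1186 + 166 = 1352
Selection 4: 1352 + 166 = 1518
Selection 5: 1518 + 166 = 1684
Selection 6: 1684 + 166 = 1850
Selection 7: 1850 + 166 = 2016
Selection 8: 2016 + 166 = 2182
Selection 9: 2182 + 166 = 2348
Selection 10: 2348 + 166 = 2514
Selection 11: 2514 + 166 = 2680 → 2680 − 2660 = 20
Selection 12: 20 + 166 = 186
Selection 13: 186 + 166 = 352
Selection 14: 352 + 166 = 518
Selection 15: 518 + 166 = 684
Selection 16: 684 + 166 = 850
Selection 17: 850 + 166 = 1016
Selection 18: 1016 + 166 = 1182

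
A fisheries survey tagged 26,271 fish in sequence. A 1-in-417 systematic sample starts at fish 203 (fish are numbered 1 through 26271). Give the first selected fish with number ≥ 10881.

11045

k = 417
Steps past start: ⌈(10881 − 203)/417⌉ = ⌈10678/417⌉ = 26
Selected fish: 203 + 26×417 = 11045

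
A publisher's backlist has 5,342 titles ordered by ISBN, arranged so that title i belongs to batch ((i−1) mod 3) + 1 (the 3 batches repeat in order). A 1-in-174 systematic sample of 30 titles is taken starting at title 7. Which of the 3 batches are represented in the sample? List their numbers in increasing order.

1

Consecutive selections differ by k = 174, so their batch numbers differ by 174 mod 3 = 0.
gcd(174, 3) = 3, so the sample visits 3/3 = 1 distinct residues mod 3.
Start 7 is batch 1; the batches hit are 1.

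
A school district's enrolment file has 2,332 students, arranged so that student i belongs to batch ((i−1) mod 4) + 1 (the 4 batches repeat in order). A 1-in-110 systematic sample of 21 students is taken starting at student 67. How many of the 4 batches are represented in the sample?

2

Consecutive selections differ by k = 110, so their batch numbers differ by 110 mod 4 = 2.
gcd(110, 4) = 2, so the sample visits 4/2 = 2 distinct residues mod 4.
Start 67 is batch 3; the batches hit are 1, 3.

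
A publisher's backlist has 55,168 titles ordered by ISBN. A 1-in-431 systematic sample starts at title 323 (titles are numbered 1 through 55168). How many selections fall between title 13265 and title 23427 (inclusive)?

23

k = 431
First selection ≥ 13265: 323 + ⌈(13265−323)/431⌉·431 = 323 + 31×431 = 13684
Last selection ≤ 23427: 323 + ⌊(23427−323)/431⌋·431 = 323 + 53×431 = 23166
Count = 53 − 31 + 1 = 23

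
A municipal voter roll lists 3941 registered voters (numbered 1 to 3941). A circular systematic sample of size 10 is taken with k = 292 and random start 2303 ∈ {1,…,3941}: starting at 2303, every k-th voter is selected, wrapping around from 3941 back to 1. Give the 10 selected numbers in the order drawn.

2303, 2595, 2887, 3179, 3471, 3763, 114, 406, 698, 990

Selection 1: 2303
Selection 2: 2303 + 292 = 2595
Selection 3: 2595 + 292 = 2887
Selection 4: 2887 + 292 = 3179
Selection 5: 3179 + 292 = 3471
Selection 6: 3471 + 292 = 3763
Selection 7: 3763 + 292 = 4055 → 4055 − 3941 = 114
Selection 8: 114 + 292 = 406
Selection 9: 406 + 292 = 698
Selection 10: 698 + 292 = 990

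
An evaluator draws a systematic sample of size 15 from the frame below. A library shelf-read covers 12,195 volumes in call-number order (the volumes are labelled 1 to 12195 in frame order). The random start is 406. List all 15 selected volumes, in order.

406, 1219, 2032, 2845, 3658, 4471, 5284, 6097, 6910, 7723, 8536, 9349, 10162, 10975, 11788

k = N/n = 12195/15 = 813
volume 1: 406
volume 2: 406 + 813 = 1219
volume 3: 1219 + 813 = 2032
volume 4: 2032 + 813 = 2845
volume 5: 2845 + 813 = 3658
volume 6: 3658 + 813 = 4471
volume 7: 4471 + 813 = 5284
volume 8: 5284 + 813 = 6097
volume 9: 6097 + 813 = 6910
volume 10: 6910 + 813 = 7723
volume 11: 7723 + 813 = 8536
volume 12: 8536 + 813 = 9349
volume 13: 9349 + 813 = 10162
volume 14: 10162 + 813 = 10975
volume 15: 10975 + 813 = 11788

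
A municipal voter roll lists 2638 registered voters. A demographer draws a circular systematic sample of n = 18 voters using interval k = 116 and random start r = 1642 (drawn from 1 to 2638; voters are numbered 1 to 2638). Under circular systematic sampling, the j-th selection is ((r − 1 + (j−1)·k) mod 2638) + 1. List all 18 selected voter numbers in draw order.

1642, 1758, 1874, 1990, 2106, 2222, 2338, 2454, 2570, 48, 164, 280, 396, 512, 628, 744, 860, 976

Selection 1: 1642
Selection 2: 1642 + 116 = 1758
Selection 3: 1758 + 116 = 1874
Selection 4: 1874 + 116 = 1990
Selection 5: 1990 + 116 = 2106
Selection 6: 2106 + 116 = 2222
Selection 7: 2222 + 116 = 2338
Selection 8: 2338 + 116 = 2454
Selection 9: 2454 + 116 = 2570
Selection 10: 2570 + 116 = 2686 → 2686 − 2638 = 48
Selection 11: 48 + 116 = 164
Selection 12: 164 + 116 = 280
Selection 13: 280 + 116 = 396
Selection 14: 396 + 116 = 512
Selection 15: 512 + 116 = 628
Selection 16: 628 + 116 = 744
Selection 17: 744 + 116 = 860
Selection 18: 860 + 116 = 976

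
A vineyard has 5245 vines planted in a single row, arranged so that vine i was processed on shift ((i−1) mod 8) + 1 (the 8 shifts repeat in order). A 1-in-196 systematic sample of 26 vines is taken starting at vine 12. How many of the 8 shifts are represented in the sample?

2

Consecutive selections differ by k = 196, so their shift numbers differ by 196 mod 8 = 4.
gcd(196, 8) = 4, so the sample visits 8/4 = 2 distinct residues mod 8.
Start 12 is shift 4; the shifts hit are 4, 8.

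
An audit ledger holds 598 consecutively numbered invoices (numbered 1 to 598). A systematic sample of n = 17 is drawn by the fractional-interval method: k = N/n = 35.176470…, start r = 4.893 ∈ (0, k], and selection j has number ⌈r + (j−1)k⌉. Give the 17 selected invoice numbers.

j=1: r + 0k = 4.893 → ⌈·⌉ = 5
j=2: r + 1k = 40.069470… → ⌈·⌉ = 41
j=3: r + 2k = 75.245941… → ⌈·⌉ = 76
j=4: r + 3k = 110.422411… → ⌈·⌉ = 111
j=5: r + 4k = 145.598882… → ⌈·⌉ = 146
j=6: r + 5k = 180.775352… → ⌈·⌉ = 181
j=7: r + 6k = 215.951823… → ⌈·⌉ = 216
j=8: r + 7k = 251.128294… → ⌈·⌉ = 252
j=9: r + 8k = 286.304764… → ⌈·⌉ = 287
j=10: r + 9k = 321.481235… → ⌈·⌉ = 322
j=11: r + 10k = 356.657705… → ⌈·⌉ = 357
j=12: r + 11k = 391.834176… → ⌈·⌉ = 392
j=13: r + 12k = 427.010647… → ⌈·⌉ = 428
j=14: r + 13k = 462.187117… → ⌈·⌉ = 463
j=15: r + 14k = 497.363588… → ⌈·⌉ = 498
j=16: r + 15k = 532.540058… → ⌈·⌉ = 533
j=17: r + 16k = 567.716529… → ⌈·⌉ = 568

5, 41, 76, 111, 146, 181, 216, 252, 287, 322, 357, 392, 428, 463, 498, 533, 568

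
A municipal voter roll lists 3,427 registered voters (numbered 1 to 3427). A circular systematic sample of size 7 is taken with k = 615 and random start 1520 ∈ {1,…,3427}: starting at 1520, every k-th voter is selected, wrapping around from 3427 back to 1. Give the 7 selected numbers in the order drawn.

Selection 1: 1520
Selection 2: 1520 + 615 = 2135
Selection 3: 2135 + 615 = 2750
Selection 4: 2750 + 615 = 3365
Selection 5: 3365 + 615 = 3980 → 3980 − 3427 = 553
Selection 6: 553 + 615 = 1168
Selection 7: 1168 + 615 = 1783

1520, 2135, 2750, 3365, 553, 1168, 1783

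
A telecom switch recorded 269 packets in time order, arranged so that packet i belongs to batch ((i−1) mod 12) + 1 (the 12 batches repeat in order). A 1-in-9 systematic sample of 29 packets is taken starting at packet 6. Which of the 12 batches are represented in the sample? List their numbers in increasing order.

3, 6, 9, 12

Consecutive selections differ by k = 9, so their batch numbers differ by 9 mod 12 = 9.
gcd(9, 12) = 3, so the sample visits 12/3 = 4 distinct residues mod 12.
Start 6 is batch 6; the batches hit are 3, 6, 9, 12.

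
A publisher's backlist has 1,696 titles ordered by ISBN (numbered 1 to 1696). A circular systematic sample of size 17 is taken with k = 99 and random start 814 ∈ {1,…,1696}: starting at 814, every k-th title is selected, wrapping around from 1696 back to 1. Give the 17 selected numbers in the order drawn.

Selection 1: 814
Selection 2: 814 + 99 = 913
Selection 3: 913 + 99 = 1012
Selection 4: 1012 + 99 = 1111
Selection 5: 1111 + 99 = 1210
Selection 6: 1210 + 99 = 1309
Selection 7: 1309 + 99 = 1408
Selection 8: 1408 + 99 = 1507
Selection 9: 1507 + 99 = 1606
Selection 10: 1606 + 99 = 1705 → 1705 − 1696 = 9
Selection 11: 9 + 99 = 108
Selection 12: 108 + 99 = 207
Selection 13: 207 + 99 = 306
Selection 14: 306 + 99 = 405
Selection 15: 405 + 99 = 504
Selection 16: 504 + 99 = 603
Selection 17: 603 + 99 = 702

814, 913, 1012, 1111, 1210, 1309, 1408, 1507, 1606, 9, 108, 207, 306, 405, 504, 603, 702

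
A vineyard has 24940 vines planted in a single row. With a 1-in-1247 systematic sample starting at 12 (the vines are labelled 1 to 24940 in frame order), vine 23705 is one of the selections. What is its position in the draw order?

k = 1247
position = (23705 − 12)/1247 + 1 = 23693/1247 + 1 = 19 + 1 = 20

20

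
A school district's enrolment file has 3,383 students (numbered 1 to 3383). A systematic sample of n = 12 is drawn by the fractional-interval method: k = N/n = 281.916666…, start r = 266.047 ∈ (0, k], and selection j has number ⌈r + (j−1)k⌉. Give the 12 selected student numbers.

267, 548, 830, 1112, 1394, 1676, 1958, 2240, 2522, 2804, 3086, 3368

j=1: r + 0k = 266.047 → ⌈·⌉ = 267
j=2: r + 1k = 547.963666… → ⌈·⌉ = 548
j=3: r + 2k = 829.880333… → ⌈·⌉ = 830
j=4: r + 3k = 1111.797 → ⌈·⌉ = 1112
j=5: r + 4k = 1393.713666… → ⌈·⌉ = 1394
j=6: r + 5k = 1675.630333… → ⌈·⌉ = 1676
j=7: r + 6k = 1957.547 → ⌈·⌉ = 1958
j=8: r + 7k = 2239.463666… → ⌈·⌉ = 2240
j=9: r + 8k = 2521.380333… → ⌈·⌉ = 2522
j=10: r + 9k = 2803.297 → ⌈·⌉ = 2804
j=11: r + 10k = 3085.213666… → ⌈·⌉ = 3086
j=12: r + 11k = 3367.130333… → ⌈·⌉ = 3368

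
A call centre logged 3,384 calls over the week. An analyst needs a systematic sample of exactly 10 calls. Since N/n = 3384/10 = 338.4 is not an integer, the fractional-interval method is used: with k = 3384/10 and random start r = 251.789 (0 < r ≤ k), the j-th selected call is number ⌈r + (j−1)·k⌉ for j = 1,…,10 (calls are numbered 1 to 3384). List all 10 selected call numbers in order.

252, 591, 929, 1267, 1606, 1944, 2283, 2621, 2959, 3298

j=1: r + 0k = 251.789 → ⌈·⌉ = 252
j=2: r + 1k = 590.189 → ⌈·⌉ = 591
j=3: r + 2k = 928.589 → ⌈·⌉ = 929
j=4: r + 3k = 1266.989 → ⌈·⌉ = 1267
j=5: r + 4k = 1605.389 → ⌈·⌉ = 1606
j=6: r + 5k = 1943.789 → ⌈·⌉ = 1944
j=7: r + 6k = 2282.189 → ⌈·⌉ = 2283
j=8: r + 7k = 2620.589 → ⌈·⌉ = 2621
j=9: r + 8k = 2958.989 → ⌈·⌉ = 2959
j=10: r + 9k = 3297.389 → ⌈·⌉ = 3298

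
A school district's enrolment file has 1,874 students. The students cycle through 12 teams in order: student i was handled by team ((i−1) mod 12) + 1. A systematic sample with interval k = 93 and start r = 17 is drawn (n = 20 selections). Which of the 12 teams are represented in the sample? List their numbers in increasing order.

Consecutive selections differ by k = 93, so their team numbers differ by 93 mod 12 = 9.
gcd(93, 12) = 3, so the sample visits 12/3 = 4 distinct residues mod 12.
Start 17 is team 5; the teams hit are 2, 5, 8, 11.

2, 5, 8, 11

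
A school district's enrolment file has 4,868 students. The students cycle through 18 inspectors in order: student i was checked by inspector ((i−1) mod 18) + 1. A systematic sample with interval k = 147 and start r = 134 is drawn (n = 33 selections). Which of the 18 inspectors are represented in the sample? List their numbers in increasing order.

2, 5, 8, 11, 14, 17

Consecutive selections differ by k = 147, so their inspector numbers differ by 147 mod 18 = 3.
gcd(147, 18) = 3, so the sample visits 18/3 = 6 distinct residues mod 18.
Start 134 is inspector 8; the inspectors hit are 2, 5, 8, 11, 14, 17.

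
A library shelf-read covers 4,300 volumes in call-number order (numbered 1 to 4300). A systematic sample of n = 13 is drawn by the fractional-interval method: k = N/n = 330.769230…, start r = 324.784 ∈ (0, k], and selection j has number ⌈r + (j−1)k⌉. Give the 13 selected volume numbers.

j=1: r + 0k = 324.784 → ⌈·⌉ = 325
j=2: r + 1k = 655.553230… → ⌈·⌉ = 656
j=3: r + 2k = 986.322461… → ⌈·⌉ = 987
j=4: r + 3k = 1317.091692… → ⌈·⌉ = 1318
j=5: r + 4k = 1647.860923… → ⌈·⌉ = 1648
j=6: r + 5k = 1978.630153… → ⌈·⌉ = 1979
j=7: r + 6k = 2309.399384… → ⌈·⌉ = 2310
j=8: r + 7k = 2640.168615… → ⌈·⌉ = 2641
j=9: r + 8k = 2970.937846… → ⌈·⌉ = 2971
j=10: r + 9k = 3301.707076… → ⌈·⌉ = 3302
j=11: r + 10k = 3632.476307… → ⌈·⌉ = 3633
j=12: r + 11k = 3963.245538… → ⌈·⌉ = 3964
j=13: r + 12k = 4294.014769… → ⌈·⌉ = 4295

325, 656, 987, 1318, 1648, 1979, 2310, 2641, 2971, 3302, 3633, 3964, 4295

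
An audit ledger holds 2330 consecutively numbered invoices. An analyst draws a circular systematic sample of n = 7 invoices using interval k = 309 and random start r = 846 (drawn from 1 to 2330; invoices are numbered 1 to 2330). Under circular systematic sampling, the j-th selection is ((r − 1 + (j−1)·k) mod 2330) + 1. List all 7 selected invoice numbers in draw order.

846, 1155, 1464, 1773, 2082, 61, 370

Selection 1: 846
Selection 2: 846 + 309 = 1155
Selection 3: 1155 + 309 = 1464
Selection 4: 1464 + 309 = 1773
Selection 5: 1773 + 309 = 2082
Selection 6: 2082 + 309 = 2391 → 2391 − 2330 = 61
Selection 7: 61 + 309 = 370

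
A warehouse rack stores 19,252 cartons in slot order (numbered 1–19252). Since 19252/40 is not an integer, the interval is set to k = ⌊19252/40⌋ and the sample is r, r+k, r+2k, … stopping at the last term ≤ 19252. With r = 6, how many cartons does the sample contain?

41

k = ⌊19252/40⌋ = 481
Achieved size = ⌊(19252 − 6)/481⌋ + 1 = ⌊19246/481⌋ + 1 = 40 + 1 = 41
(last selection: 6 + 40×481 = 19246 ≤ 19252; next would be 19727 > 19252)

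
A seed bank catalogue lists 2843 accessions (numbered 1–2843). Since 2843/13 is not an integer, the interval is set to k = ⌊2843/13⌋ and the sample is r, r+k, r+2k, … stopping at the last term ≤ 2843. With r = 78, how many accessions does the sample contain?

k = ⌊2843/13⌋ = 218
Achieved size = ⌊(2843 − 78)/218⌋ + 1 = ⌊2765/218⌋ + 1 = 12 + 1 = 13
(last selection: 78 + 12×218 = 2694 ≤ 2843; next would be 2912 > 2843)

13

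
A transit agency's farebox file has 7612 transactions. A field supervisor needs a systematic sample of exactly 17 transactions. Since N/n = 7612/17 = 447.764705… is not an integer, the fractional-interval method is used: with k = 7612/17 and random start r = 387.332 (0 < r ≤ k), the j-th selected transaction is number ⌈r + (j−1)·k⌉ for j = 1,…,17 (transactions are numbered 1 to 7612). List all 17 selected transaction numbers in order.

388, 836, 1283, 1731, 2179, 2627, 3074, 3522, 3970, 4418, 4865, 5313, 5761, 6209, 6657, 7104, 7552

j=1: r + 0k = 387.332 → ⌈·⌉ = 388
j=2: r + 1k = 835.096705… → ⌈·⌉ = 836
j=3: r + 2k = 1282.861411… → ⌈·⌉ = 1283
j=4: r + 3k = 1730.626117… → ⌈·⌉ = 1731
j=5: r + 4k = 2178.390823… → ⌈·⌉ = 2179
j=6: r + 5k = 2626.155529… → ⌈·⌉ = 2627
j=7: r + 6k = 3073.920235… → ⌈·⌉ = 3074
j=8: r + 7k = 3521.684941… → ⌈·⌉ = 3522
j=9: r + 8k = 3969.449647… → ⌈·⌉ = 3970
j=10: r + 9k = 4417.214352… → ⌈·⌉ = 4418
j=11: r + 10k = 4864.979058… → ⌈·⌉ = 4865
j=12: r + 11k = 5312.743764… → ⌈·⌉ = 5313
j=13: r + 12k = 5760.508470… → ⌈·⌉ = 5761
j=14: r + 13k = 6208.273176… → ⌈·⌉ = 6209
j=15: r + 14k = 6656.037882… → ⌈·⌉ = 6657
j=16: r + 15k = 7103.802588… → ⌈·⌉ = 7104
j=17: r + 16k = 7551.567294… → ⌈·⌉ = 7552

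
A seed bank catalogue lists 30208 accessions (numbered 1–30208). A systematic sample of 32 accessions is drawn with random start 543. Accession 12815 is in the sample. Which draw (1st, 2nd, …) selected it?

14

k = 30208/32 = 944
position = (12815 − 543)/944 + 1 = 12272/944 + 1 = 13 + 1 = 14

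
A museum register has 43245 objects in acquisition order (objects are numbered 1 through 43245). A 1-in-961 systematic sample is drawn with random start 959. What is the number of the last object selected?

43243

k = 961
45th selection = r + (45−1)·k = 959 + 44×961 = 959 + 42284 = 43243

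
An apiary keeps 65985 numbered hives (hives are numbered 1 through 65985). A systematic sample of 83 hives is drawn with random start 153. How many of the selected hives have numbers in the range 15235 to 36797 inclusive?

k = 65985/83 = 795
First selection ≥ 15235: 153 + ⌈(15235−153)/795⌉·795 = 153 + 19×795 = 15258
Last selection ≤ 36797: 153 + ⌊(36797−153)/795⌋·795 = 153 + 46×795 = 36723
Count = 46 − 19 + 1 = 28

28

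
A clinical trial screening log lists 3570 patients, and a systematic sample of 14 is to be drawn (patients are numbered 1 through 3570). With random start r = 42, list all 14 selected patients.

42, 297, 552, 807, 1062, 1317, 1572, 1827, 2082, 2337, 2592, 2847, 3102, 3357

k = N/n = 3570/14 = 255
patient 1: 42
patient 2: 42 + 255 = 297
patient 3: 297 + 255 = 552
patient 4: 552 + 255 = 807
patient 5: 807 + 255 = 1062
patient 6: 1062 + 255 = 1317
patient 7: 1317 + 255 = 1572
patient 8: 1572 + 255 = 1827
patient 9: 1827 + 255 = 2082
patient 10: 2082 + 255 = 2337
patient 11: 2337 + 255 = 2592
patient 12: 2592 + 255 = 2847
patient 13: 2847 + 255 = 3102
patient 14: 3102 + 255 = 3357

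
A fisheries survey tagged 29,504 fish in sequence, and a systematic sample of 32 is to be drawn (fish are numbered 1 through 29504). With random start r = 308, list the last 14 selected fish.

k = N/n = 29504/32 = 922
19th selection = 308 + 18×922 = 16904
20th: 16904 + 922 = 17826
21st: 17826 + 922 = 18748
22nd: 18748 + 922 = 19670
23rd: 19670 + 922 = 20592
24th: 20592 + 922 = 21514
25th: 21514 + 922 = 22436
26th: 22436 + 922 = 23358
27th: 23358 + 922 = 24280
28th: 24280 + 922 = 25202
29th: 25202 + 922 = 26124
30th: 26124 + 922 = 27046
31st: 27046 + 922 = 27968
32nd: 27968 + 922 = 28890

16904, 17826, 18748, 19670, 20592, 21514, 22436, 23358, 24280, 25202, 26124, 27046, 27968, 28890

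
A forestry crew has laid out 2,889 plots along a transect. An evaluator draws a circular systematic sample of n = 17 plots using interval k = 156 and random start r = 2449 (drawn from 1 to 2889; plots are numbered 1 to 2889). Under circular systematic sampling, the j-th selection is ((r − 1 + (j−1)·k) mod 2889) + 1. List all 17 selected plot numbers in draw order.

Selection 1: 2449
Selection 2: 2449 + 156 = 2605
Selection 3: 2605 + 156 = 2761
Selection 4: 2761 + 156 = 2917 → 2917 − 2889 = 28
Selection 5: 28 + 156 = 184
Selection 6: 184 + 156 = 340
Selection 7: 340 + 156 = 496
Selection 8: 496 + 156 = 652
Selection 9: 652 + 156 = 808
Selection 10: 808 + 156 = 964
Selection 11: 964 + 156 = 1120
Selection 12: 1120 + 156 = 1276
Selection 13: 1276 + 156 = 1432
Selection 14: 1432 + 156 = 1588
Selection 15: 1588 + 156 = 1744
Selection 16: 1744 + 156 = 1900
Selection 17: 1900 + 156 = 2056

2449, 2605, 2761, 28, 184, 340, 496, 652, 808, 964, 1120, 1276, 1432, 1588, 1744, 1900, 2056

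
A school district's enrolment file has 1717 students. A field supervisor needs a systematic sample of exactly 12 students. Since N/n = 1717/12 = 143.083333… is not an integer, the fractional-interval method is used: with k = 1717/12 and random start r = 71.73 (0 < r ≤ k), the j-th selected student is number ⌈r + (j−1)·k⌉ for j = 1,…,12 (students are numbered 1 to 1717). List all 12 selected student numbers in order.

j=1: r + 0k = 71.73 → ⌈·⌉ = 72
j=2: r + 1k = 214.813333… → ⌈·⌉ = 215
j=3: r + 2k = 357.896666… → ⌈·⌉ = 358
j=4: r + 3k = 500.98 → ⌈·⌉ = 501
j=5: r + 4k = 644.063333… → ⌈·⌉ = 645
j=6: r + 5k = 787.146666… → ⌈·⌉ = 788
j=7: r + 6k = 930.23 → ⌈·⌉ = 931
j=8: r + 7k = 1073.313333… → ⌈·⌉ = 1074
j=9: r + 8k = 1216.396666… → ⌈·⌉ = 1217
j=10: r + 9k = 1359.48 → ⌈·⌉ = 1360
j=11: r + 10k = 1502.563333… → ⌈·⌉ = 1503
j=12: r + 11k = 1645.646666… → ⌈·⌉ = 1646

72, 215, 358, 501, 645, 788, 931, 1074, 1217, 1360, 1503, 1646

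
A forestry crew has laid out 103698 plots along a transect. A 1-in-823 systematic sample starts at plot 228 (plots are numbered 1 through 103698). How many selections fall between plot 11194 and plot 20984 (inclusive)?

12

k = 823
First selection ≥ 11194: 228 + ⌈(11194−228)/823⌉·823 = 228 + 14×823 = 11750
Last selection ≤ 20984: 228 + ⌊(20984−228)/823⌋·823 = 228 + 25×823 = 20803
Count = 25 − 14 + 1 = 12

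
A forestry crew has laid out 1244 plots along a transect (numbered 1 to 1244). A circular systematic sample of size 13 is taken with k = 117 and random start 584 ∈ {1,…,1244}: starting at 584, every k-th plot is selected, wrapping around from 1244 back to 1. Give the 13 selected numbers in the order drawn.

Selection 1: 584
Selection 2: 584 + 117 = 701
Selection 3: 701 + 117 = 818
Selection 4: 818 + 117 = 935
Selection 5: 935 + 117 = 1052
Selection 6: 1052 + 117 = 1169
Selection 7: 1169 + 117 = 1286 → 1286 − 1244 = 42
Selection 8: 42 + 117 = 159
Selection 9: 159 + 117 = 276
Selection 10: 276 + 117 = 393
Selection 11: 393 + 117 = 510
Selection 12: 510 + 117 = 627
Selection 13: 627 + 117 = 744

584, 701, 818, 935, 1052, 1169, 42, 159, 276, 393, 510, 627, 744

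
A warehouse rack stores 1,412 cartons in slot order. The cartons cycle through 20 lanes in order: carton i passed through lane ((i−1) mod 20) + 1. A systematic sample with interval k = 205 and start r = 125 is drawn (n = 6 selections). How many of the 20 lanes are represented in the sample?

4

Consecutive selections differ by k = 205, so their lane numbers differ by 205 mod 20 = 5.
gcd(205, 20) = 5, so the sample visits 20/5 = 4 distinct residues mod 20.
Start 125 is lane 5; the lanes hit are 5, 10, 15, 20.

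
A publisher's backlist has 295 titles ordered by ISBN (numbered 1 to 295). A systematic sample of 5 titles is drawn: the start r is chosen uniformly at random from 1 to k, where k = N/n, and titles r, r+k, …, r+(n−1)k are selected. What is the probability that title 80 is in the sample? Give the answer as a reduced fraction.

1/59

k = 295/5 = 59.
Title 80 is selected iff r ≡ 80 (mod 59); exactly one such r in {1,…,59}.
Inclusion probability = 1/59.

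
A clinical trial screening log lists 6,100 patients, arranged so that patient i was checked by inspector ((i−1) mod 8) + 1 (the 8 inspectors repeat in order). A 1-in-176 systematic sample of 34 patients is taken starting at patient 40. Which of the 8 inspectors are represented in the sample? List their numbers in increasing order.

Consecutive selections differ by k = 176, so their inspector numbers differ by 176 mod 8 = 0.
gcd(176, 8) = 8, so the sample visits 8/8 = 1 distinct residues mod 8.
Start 40 is inspector 8; the inspectors hit are 8.

8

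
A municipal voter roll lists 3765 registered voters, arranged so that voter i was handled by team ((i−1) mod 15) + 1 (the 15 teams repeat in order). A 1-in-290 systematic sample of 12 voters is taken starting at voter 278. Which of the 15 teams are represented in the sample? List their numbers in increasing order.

3, 8, 13

Consecutive selections differ by k = 290, so their team numbers differ by 290 mod 15 = 5.
gcd(290, 15) = 5, so the sample visits 15/5 = 3 distinct residues mod 15.
Start 278 is team 8; the teams hit are 3, 8, 13.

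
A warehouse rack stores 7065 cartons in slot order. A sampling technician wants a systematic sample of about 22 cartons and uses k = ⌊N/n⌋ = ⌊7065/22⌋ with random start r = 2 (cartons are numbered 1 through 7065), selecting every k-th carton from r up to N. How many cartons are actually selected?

k = ⌊7065/22⌋ = 321
Achieved size = ⌊(7065 − 2)/321⌋ + 1 = ⌊7063/321⌋ + 1 = 22 + 1 = 23
(last selection: 2 + 22×321 = 7064 ≤ 7065; next would be 7385 > 7065)

23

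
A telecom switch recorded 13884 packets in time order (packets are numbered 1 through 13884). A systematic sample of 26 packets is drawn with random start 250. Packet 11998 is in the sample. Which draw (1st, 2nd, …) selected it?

k = 13884/26 = 534
position = (11998 − 250)/534 + 1 = 11748/534 + 1 = 22 + 1 = 23

23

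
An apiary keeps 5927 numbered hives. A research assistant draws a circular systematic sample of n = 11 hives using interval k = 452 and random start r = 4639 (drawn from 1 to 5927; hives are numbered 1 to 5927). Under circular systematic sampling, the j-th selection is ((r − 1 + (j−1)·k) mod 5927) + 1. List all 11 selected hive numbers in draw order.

4639, 5091, 5543, 68, 520, 972, 1424, 1876, 2328, 2780, 3232

Selection 1: 4639
Selection 2: 4639 + 452 = 5091
Selection 3: 5091 + 452 = 5543
Selection 4: 5543 + 452 = 5995 → 5995 − 5927 = 68
Selection 5: 68 + 452 = 520
Selection 6: 520 + 452 = 972
Selection 7: 972 + 452 = 1424
Selection 8: 1424 + 452 = 1876
Selection 9: 1876 + 452 = 2328
Selection 10: 2328 + 452 = 2780
Selection 11: 2780 + 452 = 3232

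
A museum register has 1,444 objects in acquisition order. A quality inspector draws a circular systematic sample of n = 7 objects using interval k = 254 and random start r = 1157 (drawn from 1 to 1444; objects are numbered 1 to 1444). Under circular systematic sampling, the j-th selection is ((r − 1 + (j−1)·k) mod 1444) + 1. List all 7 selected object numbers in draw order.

1157, 1411, 221, 475, 729, 983, 1237

Selection 1: 1157
Selection 2: 1157 + 254 = 1411
Selection 3: 1411 + 254 = 1665 → 1665 − 1444 = 221
Selection 4: 221 + 254 = 475
Selection 5: 475 + 254 = 729
Selection 6: 729 + 254 = 983
Selection 7: 983 + 254 = 1237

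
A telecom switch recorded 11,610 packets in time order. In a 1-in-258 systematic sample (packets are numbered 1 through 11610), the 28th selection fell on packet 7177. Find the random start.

k = 258
r = 7177 − (28−1)×258 = 7177 − 6966 = 211

211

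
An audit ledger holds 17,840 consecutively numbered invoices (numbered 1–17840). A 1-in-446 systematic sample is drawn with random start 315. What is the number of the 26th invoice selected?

k = 446
26th selection = r + (26−1)·k = 315 + 25×446 = 315 + 11150 = 11465

11465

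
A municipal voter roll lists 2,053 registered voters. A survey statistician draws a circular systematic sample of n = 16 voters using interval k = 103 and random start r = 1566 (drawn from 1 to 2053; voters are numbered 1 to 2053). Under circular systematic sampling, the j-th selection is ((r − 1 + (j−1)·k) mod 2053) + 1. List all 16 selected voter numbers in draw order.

Selection 1: 1566
Selection 2: 1566 + 103 = 1669
Selection 3: 1669 + 103 = 1772
Selection 4: 1772 + 103 = 1875
Selection 5: 1875 + 103 = 1978
Selection 6: 1978 + 103 = 2081 → 2081 − 2053 = 28
Selection 7: 28 + 103 = 131
Selection 8: 131 + 103 = 234
Selection 9: 234 + 103 = 337
Selection 10: 337 + 103 = 440
Selection 11: 440 + 103 = 543
Selection 12: 543 + 103 = 646
Selection 13: 646 + 103 = 749
Selection 14: 749 + 103 = 852
Selection 15: 852 + 103 = 955
Selection 16: 955 + 103 = 1058

1566, 1669, 1772, 1875, 1978, 28, 131, 234, 337, 440, 543, 646, 749, 852, 955, 1058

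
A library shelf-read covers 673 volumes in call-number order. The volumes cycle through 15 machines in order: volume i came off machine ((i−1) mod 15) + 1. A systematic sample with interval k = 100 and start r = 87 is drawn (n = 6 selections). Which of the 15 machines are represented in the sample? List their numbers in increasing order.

Consecutive selections differ by k = 100, so their machine numbers differ by 100 mod 15 = 10.
gcd(100, 15) = 5, so the sample visits 15/5 = 3 distinct residues mod 15.
Start 87 is machine 12; the machines hit are 2, 7, 12.

2, 7, 12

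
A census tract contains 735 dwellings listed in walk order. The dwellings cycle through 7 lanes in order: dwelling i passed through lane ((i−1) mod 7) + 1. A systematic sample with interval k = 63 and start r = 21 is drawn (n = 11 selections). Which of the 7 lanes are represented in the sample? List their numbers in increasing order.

Consecutive selections differ by k = 63, so their lane numbers differ by 63 mod 7 = 0.
gcd(63, 7) = 7, so the sample visits 7/7 = 1 distinct residues mod 7.
Start 21 is lane 7; the lanes hit are 7.

7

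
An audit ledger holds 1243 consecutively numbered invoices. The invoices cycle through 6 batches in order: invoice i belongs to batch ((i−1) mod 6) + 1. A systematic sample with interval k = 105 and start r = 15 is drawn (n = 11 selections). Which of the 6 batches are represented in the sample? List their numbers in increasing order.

Consecutive selections differ by k = 105, so their batch numbers differ by 105 mod 6 = 3.
gcd(105, 6) = 3, so the sample visits 6/3 = 2 distinct residues mod 6.
Start 15 is batch 3; the batches hit are 3, 6.

3, 6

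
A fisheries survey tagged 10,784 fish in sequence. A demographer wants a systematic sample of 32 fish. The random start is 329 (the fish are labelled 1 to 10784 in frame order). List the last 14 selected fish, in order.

6395, 6732, 7069, 7406, 7743, 8080, 8417, 8754, 9091, 9428, 9765, 10102, 10439, 10776

k = N/n = 10784/32 = 337
19th selection = 329 + 18×337 = 6395
20th: 6395 + 337 = 6732
21st: 6732 + 337 = 7069
22nd: 7069 + 337 = 7406
23rd: 7406 + 337 = 7743
24th: 7743 + 337 = 8080
25th: 8080 + 337 = 8417
26th: 8417 + 337 = 8754
27th: 8754 + 337 = 9091
28th: 9091 + 337 = 9428
29th: 9428 + 337 = 9765
30th: 9765 + 337 = 10102
31st: 10102 + 337 = 10439
32nd: 10439 + 337 = 10776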